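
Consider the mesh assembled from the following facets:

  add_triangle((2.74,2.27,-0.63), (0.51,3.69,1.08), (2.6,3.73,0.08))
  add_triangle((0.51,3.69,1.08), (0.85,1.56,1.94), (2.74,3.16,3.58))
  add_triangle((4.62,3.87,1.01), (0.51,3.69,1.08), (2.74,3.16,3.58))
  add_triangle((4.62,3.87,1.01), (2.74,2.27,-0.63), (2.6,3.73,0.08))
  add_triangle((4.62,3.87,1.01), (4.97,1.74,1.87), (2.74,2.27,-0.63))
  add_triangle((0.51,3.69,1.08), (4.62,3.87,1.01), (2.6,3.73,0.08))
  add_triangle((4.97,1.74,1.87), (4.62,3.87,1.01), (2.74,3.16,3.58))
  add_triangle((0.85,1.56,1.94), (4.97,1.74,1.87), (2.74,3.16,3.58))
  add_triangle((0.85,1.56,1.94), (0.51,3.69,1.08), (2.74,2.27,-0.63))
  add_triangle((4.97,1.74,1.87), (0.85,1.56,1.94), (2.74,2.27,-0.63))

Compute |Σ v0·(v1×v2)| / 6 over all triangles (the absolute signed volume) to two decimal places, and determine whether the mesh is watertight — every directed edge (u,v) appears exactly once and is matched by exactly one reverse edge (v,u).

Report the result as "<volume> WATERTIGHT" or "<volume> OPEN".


Per-triangle v0·(v1×v2)/6:
  t1: +0.1497
  t2: +1.0654
  t3: +6.8444
  t4: +1.4783
  t5: +2.3083
  t6: +2.3845
  t7: +6.0838
  t8: +0.2879
  t9: -2.7185
  t10: -3.4959
Σ = +14.3879 → |volume| = 14.39

Directed edges: 30 total, each appears once with its reverse present → watertight.

14.39 WATERTIGHT


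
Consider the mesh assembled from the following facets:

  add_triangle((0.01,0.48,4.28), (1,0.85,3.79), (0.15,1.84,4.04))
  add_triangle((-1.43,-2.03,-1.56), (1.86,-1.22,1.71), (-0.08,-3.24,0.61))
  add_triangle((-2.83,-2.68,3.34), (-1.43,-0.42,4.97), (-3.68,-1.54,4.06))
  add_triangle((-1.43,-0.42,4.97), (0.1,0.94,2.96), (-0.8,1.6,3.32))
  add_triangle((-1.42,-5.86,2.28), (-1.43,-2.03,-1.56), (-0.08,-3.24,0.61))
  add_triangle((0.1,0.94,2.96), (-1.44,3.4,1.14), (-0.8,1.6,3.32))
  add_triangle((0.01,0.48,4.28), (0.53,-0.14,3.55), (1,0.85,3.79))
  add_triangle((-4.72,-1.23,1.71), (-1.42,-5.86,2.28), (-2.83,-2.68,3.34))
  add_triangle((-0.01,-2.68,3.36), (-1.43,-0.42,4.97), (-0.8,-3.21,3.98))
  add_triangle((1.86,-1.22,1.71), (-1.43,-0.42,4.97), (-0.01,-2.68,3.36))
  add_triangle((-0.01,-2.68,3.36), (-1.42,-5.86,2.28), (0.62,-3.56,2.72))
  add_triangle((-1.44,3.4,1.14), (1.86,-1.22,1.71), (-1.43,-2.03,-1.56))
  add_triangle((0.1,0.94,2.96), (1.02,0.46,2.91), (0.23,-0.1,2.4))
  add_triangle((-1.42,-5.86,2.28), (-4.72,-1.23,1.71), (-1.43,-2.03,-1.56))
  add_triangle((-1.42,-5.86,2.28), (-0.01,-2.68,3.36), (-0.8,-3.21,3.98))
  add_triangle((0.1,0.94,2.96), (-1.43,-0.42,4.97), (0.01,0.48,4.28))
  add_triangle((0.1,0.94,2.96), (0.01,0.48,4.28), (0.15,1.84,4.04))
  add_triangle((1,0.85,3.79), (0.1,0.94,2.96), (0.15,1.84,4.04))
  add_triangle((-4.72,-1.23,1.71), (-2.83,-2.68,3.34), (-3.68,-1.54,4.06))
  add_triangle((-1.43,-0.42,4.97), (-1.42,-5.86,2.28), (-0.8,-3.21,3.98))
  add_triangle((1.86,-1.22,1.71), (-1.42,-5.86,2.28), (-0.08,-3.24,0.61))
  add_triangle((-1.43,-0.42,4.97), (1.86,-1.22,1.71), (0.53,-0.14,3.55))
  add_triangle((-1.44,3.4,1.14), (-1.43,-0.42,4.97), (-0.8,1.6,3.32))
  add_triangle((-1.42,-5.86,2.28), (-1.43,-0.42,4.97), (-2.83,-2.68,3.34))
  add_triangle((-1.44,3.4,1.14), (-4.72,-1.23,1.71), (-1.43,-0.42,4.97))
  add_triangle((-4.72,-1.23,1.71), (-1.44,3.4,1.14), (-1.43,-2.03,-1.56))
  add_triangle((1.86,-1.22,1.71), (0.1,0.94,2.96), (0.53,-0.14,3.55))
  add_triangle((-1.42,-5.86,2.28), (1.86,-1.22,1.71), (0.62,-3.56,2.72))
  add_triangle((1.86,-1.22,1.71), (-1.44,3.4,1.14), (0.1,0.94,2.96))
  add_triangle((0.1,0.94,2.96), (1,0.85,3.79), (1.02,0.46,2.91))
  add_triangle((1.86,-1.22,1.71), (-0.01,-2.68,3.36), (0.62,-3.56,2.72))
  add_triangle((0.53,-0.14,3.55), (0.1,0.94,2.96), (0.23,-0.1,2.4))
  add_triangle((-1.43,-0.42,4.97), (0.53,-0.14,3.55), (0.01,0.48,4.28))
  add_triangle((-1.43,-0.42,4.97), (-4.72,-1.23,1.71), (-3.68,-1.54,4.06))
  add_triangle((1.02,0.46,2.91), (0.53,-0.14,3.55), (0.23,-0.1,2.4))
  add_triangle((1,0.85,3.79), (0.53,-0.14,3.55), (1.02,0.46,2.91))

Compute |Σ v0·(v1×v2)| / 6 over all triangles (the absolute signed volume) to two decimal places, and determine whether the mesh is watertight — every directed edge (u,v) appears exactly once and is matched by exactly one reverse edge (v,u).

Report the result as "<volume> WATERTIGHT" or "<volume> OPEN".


Per-triangle v0·(v1×v2)/6:
  t1: +0.9380
  t2: +0.8793
  t3: +3.1358
  t4: +1.3294
  t5: +2.2143
  t6: +0.9691
  t7: +0.5386
  t8: +7.2988
  t9: +1.5924
  t10: +3.8158
  t11: +2.5219
  t12: -2.0802
  t13: -0.3579
  t14: +11.2766
  t15: +1.7557
  t16: +0.5604
  t17: -0.0311
  t18: -0.2420
  t19: +3.1089
  t20: +3.4388
  t21: +2.2205
  t22: +1.6938
  t23: +2.1818
  t24: +7.2565
  t25: +13.2447
  t26: +5.3655
  t27: +0.7702
  t28: +1.0215
  t29: +1.4151
  t30: -0.0389
  t31: +1.5029
  t32: +0.0813
  t33: +0.9171
  t34: +1.9333
  t35: -0.0418
  t36: +0.1986
Σ = +82.3847 → |volume| = 82.38

Directed edges: 108 total, each appears once with its reverse present → watertight.

82.38 WATERTIGHT


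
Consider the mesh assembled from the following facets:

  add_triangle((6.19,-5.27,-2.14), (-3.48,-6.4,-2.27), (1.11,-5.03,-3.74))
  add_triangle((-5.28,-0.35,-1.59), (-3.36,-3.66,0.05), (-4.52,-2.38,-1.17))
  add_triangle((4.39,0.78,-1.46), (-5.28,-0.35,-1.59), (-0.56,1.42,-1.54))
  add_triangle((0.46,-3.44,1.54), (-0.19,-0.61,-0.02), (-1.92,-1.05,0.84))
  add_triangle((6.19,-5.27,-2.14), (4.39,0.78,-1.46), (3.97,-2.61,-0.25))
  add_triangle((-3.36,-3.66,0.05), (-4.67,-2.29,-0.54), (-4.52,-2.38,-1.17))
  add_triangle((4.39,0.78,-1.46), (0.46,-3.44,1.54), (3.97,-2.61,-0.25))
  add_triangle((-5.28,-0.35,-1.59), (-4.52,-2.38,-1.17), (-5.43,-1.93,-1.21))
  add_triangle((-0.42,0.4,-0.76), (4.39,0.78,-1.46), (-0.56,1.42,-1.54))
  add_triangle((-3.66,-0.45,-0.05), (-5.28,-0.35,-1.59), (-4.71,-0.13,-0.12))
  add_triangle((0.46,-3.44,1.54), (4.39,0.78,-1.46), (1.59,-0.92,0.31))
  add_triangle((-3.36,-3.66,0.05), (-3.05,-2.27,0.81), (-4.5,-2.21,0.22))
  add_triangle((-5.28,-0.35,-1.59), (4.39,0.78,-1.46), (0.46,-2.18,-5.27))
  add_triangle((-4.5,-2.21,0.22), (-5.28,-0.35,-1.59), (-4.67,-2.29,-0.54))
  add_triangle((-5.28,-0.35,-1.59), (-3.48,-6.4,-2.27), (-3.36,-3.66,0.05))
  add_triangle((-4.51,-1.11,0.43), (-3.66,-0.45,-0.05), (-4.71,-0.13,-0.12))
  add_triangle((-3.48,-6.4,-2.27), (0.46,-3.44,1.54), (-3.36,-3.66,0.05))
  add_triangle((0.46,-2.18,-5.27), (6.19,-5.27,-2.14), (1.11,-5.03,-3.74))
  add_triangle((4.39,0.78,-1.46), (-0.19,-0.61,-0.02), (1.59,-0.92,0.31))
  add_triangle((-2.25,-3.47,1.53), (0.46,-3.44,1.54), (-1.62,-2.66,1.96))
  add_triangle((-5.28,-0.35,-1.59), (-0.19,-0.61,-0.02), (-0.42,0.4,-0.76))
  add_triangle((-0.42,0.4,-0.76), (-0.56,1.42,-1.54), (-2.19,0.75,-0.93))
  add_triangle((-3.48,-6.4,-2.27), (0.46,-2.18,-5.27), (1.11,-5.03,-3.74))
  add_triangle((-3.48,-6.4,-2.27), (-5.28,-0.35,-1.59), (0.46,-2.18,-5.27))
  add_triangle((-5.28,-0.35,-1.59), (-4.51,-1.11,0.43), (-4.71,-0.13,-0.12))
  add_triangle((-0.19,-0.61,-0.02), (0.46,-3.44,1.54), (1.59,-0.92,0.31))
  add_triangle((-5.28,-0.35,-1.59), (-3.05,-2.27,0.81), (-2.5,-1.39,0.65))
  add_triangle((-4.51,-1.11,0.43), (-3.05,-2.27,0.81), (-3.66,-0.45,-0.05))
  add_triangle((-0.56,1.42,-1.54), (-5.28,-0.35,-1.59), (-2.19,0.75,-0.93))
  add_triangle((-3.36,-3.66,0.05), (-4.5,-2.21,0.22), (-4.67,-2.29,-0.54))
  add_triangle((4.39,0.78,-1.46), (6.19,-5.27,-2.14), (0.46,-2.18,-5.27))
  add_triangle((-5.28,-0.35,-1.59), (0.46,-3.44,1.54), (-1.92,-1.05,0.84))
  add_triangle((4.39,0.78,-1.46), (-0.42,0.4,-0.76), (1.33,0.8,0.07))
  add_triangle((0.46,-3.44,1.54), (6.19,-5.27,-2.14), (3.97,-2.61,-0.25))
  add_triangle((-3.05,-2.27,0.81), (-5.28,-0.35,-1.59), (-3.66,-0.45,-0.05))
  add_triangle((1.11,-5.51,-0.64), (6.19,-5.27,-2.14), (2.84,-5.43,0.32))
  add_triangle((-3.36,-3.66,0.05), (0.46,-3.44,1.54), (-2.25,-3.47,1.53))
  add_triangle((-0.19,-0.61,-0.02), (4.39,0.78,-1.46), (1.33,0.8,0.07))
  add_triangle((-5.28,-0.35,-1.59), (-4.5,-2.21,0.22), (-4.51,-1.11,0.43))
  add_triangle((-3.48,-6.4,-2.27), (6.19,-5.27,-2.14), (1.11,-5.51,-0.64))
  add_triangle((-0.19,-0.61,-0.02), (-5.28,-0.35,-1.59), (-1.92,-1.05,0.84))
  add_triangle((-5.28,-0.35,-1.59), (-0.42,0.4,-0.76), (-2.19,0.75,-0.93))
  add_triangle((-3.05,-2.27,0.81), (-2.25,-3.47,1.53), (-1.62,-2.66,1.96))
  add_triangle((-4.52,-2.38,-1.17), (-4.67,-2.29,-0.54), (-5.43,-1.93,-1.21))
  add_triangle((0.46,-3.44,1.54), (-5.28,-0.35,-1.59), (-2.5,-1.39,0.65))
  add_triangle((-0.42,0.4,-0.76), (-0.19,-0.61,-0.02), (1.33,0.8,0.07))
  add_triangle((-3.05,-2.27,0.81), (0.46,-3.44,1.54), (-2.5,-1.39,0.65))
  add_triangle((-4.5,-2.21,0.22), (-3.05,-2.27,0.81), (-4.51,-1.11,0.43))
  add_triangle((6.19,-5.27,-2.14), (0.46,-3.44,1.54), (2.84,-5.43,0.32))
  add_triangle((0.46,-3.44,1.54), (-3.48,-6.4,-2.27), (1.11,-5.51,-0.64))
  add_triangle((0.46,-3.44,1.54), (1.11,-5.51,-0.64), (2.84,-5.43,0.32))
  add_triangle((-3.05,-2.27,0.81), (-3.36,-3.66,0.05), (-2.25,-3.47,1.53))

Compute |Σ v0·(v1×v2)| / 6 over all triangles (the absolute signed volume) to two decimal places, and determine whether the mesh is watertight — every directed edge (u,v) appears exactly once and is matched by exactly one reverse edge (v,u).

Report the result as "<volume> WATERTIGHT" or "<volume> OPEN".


Per-triangle v0·(v1×v2)/6:
  t1: +17.7821
  t2: -1.3658
  t3: +2.9771
  t4: -0.4038
  t5: +5.1857
  t6: +1.0698
  t7: +1.3488
  t8: +0.5143
  t9: -0.4008
  t10: -0.4057
  t11: +0.6718
  t12: +1.0624
  t13: +7.7390
  t14: +1.2877
  t15: +9.4611
  t16: -0.1158
  t17: +7.3844
  t18: +15.3470
  t19: -0.4268
  t20: +1.2234
  t21: -0.3190
  t22: -0.1390
  t23: +15.0103
  t24: +26.9857
  t25: +1.2134
  t26: -0.2624
  t27: +0.6905
  t28: -0.2797
  t29: +0.7334
  t30: +1.1585
  t31: +23.7136
  t32: +3.1932
  t33: +0.5490
  t34: +4.8798
  t35: -1.5992
  t36: +6.9274
  t37: +2.4200
  t38: +0.1817
  t39: +1.8840
  t40: +13.8815
  t41: -0.7153
  t42: -0.3972
  t43: +0.7068
  t44: +0.4433
  t45: -2.7744
  t46: -0.0825
  t47: +0.3709
  t48: +0.6690
  t49: +1.1855
  t50: +8.8216
  t51: +3.3135
  t52: +1.3183
Σ = +183.6180 → |volume| = 183.62

Directed edges: 156 total; 6 unmatched, e.g. (-5.43,-1.93,-1.21)→(-5.28,-0.35,-1.59) → open.

183.62 OPEN


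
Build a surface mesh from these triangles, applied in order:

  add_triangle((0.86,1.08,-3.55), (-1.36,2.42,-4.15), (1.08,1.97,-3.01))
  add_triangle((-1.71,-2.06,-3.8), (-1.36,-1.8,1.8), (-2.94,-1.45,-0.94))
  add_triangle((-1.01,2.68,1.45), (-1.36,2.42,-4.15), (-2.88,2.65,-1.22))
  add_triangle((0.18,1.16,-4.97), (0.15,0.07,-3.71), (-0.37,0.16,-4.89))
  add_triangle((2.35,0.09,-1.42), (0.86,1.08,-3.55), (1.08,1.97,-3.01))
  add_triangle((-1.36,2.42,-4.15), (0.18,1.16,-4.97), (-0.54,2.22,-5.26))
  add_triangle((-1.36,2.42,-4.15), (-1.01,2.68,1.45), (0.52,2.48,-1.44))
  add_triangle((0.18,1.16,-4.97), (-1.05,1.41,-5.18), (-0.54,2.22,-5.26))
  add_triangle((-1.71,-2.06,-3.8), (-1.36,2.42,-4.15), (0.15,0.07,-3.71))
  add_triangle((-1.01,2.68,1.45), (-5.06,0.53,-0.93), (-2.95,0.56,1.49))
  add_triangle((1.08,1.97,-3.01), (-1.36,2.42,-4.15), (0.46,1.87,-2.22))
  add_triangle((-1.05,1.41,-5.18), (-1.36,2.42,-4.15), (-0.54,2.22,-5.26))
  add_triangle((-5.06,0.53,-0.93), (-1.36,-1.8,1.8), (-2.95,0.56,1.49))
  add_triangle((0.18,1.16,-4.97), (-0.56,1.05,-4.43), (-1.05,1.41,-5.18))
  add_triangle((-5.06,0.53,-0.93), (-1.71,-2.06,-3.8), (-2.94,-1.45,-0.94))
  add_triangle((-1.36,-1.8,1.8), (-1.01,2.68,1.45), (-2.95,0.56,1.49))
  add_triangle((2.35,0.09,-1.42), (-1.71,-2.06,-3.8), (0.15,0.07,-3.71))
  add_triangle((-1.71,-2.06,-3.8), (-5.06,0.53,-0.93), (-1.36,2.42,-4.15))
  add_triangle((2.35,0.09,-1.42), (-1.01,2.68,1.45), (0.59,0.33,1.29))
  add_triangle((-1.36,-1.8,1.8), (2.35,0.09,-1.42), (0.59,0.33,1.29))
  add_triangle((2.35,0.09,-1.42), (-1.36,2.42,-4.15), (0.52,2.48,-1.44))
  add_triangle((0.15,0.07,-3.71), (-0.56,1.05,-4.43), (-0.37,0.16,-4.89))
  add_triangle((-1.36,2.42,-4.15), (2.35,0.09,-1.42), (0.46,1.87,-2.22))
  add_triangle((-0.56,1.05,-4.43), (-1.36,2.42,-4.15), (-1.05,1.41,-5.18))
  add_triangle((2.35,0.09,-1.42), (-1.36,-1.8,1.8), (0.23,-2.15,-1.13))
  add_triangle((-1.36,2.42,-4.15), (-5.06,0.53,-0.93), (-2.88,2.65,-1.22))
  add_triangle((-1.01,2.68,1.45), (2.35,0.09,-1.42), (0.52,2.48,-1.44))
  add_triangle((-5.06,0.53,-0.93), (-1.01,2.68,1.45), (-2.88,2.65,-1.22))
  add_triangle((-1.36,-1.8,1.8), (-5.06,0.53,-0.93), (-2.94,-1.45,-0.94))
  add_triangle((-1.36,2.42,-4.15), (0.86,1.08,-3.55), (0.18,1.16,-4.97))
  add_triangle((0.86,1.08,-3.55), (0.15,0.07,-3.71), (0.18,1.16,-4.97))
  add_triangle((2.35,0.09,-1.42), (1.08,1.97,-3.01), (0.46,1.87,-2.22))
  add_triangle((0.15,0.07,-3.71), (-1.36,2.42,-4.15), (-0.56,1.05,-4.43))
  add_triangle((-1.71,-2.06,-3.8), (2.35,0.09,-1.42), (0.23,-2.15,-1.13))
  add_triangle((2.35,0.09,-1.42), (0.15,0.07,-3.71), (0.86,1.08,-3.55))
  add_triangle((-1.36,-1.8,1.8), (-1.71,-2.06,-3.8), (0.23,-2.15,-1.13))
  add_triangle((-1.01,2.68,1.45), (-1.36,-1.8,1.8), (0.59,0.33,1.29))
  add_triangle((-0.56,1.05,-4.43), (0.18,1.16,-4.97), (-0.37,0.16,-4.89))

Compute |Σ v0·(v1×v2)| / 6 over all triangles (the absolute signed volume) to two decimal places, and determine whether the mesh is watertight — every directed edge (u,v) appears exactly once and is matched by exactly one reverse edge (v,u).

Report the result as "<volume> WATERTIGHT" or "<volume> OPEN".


Per-triangle v0·(v1×v2)/6:
  t1: +1.7157
  t2: +3.1324
  t3: +4.0565
  t4: +0.3734
  t5: +1.3223
  t6: -0.3632
  t7: +4.1037
  t8: +0.8957
  t9: +4.7122
  t10: +4.0655
  t11: +0.6461
  t12: +0.9392
  t13: +3.7629
  t14: +0.1035
  t15: +4.4130
  t16: +2.3128
  t17: +2.9490
  t18: +14.0596
  t19: +1.6521
  t20: +1.2450
  t21: +3.7005
  t22: -0.3083
  t23: -1.7268
  t24: -0.3067
  t25: +1.5056
  t26: +6.3972
  t27: +2.0078
  t28: +4.7387
  t29: +3.6938
  t30: +1.1939
  t31: +0.4855
  t32: +0.2433
  t33: -0.1572
  t34: +3.3125
  t35: +1.4080
  t36: +3.4112
  t37: +1.8970
  t38: +0.5929
Σ = +88.1866 → |volume| = 88.19

Directed edges: 114 total, each appears once with its reverse present → watertight.

88.19 WATERTIGHT


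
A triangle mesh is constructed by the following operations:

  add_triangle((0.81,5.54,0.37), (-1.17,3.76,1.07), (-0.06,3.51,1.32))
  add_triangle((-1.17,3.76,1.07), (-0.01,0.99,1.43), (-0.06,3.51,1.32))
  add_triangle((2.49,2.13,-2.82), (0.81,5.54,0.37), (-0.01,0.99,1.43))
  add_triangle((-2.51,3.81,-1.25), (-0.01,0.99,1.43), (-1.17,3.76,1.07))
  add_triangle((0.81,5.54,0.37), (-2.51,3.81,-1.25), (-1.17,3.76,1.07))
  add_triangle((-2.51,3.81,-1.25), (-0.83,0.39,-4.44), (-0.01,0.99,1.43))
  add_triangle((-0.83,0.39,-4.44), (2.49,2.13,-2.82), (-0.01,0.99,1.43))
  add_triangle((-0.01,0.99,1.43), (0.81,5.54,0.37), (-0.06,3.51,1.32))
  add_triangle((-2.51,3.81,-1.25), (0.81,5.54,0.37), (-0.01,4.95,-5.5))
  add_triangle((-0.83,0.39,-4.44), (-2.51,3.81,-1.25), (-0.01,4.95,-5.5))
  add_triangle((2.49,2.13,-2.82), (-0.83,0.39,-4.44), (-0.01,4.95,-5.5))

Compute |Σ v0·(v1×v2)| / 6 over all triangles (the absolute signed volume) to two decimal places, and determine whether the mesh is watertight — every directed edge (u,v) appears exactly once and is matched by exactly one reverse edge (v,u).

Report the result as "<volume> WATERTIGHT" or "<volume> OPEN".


40.45 OPEN

Per-triangle v0·(v1×v2)/6:
  t1: +1.2904
  t2: +0.6828
  t3: +2.3203
  t4: +0.5171
  t5: +4.7079
  t6: -1.1199
  t7: -2.8771
  t8: +0.5667
  t9: +15.4925
  t10: +10.3123
  t11: +8.5550
Σ = +40.4480 → |volume| = 40.45

Directed edges: 33 total; 3 unmatched, e.g. (2.49,2.13,-2.82)→(0.81,5.54,0.37) → open.


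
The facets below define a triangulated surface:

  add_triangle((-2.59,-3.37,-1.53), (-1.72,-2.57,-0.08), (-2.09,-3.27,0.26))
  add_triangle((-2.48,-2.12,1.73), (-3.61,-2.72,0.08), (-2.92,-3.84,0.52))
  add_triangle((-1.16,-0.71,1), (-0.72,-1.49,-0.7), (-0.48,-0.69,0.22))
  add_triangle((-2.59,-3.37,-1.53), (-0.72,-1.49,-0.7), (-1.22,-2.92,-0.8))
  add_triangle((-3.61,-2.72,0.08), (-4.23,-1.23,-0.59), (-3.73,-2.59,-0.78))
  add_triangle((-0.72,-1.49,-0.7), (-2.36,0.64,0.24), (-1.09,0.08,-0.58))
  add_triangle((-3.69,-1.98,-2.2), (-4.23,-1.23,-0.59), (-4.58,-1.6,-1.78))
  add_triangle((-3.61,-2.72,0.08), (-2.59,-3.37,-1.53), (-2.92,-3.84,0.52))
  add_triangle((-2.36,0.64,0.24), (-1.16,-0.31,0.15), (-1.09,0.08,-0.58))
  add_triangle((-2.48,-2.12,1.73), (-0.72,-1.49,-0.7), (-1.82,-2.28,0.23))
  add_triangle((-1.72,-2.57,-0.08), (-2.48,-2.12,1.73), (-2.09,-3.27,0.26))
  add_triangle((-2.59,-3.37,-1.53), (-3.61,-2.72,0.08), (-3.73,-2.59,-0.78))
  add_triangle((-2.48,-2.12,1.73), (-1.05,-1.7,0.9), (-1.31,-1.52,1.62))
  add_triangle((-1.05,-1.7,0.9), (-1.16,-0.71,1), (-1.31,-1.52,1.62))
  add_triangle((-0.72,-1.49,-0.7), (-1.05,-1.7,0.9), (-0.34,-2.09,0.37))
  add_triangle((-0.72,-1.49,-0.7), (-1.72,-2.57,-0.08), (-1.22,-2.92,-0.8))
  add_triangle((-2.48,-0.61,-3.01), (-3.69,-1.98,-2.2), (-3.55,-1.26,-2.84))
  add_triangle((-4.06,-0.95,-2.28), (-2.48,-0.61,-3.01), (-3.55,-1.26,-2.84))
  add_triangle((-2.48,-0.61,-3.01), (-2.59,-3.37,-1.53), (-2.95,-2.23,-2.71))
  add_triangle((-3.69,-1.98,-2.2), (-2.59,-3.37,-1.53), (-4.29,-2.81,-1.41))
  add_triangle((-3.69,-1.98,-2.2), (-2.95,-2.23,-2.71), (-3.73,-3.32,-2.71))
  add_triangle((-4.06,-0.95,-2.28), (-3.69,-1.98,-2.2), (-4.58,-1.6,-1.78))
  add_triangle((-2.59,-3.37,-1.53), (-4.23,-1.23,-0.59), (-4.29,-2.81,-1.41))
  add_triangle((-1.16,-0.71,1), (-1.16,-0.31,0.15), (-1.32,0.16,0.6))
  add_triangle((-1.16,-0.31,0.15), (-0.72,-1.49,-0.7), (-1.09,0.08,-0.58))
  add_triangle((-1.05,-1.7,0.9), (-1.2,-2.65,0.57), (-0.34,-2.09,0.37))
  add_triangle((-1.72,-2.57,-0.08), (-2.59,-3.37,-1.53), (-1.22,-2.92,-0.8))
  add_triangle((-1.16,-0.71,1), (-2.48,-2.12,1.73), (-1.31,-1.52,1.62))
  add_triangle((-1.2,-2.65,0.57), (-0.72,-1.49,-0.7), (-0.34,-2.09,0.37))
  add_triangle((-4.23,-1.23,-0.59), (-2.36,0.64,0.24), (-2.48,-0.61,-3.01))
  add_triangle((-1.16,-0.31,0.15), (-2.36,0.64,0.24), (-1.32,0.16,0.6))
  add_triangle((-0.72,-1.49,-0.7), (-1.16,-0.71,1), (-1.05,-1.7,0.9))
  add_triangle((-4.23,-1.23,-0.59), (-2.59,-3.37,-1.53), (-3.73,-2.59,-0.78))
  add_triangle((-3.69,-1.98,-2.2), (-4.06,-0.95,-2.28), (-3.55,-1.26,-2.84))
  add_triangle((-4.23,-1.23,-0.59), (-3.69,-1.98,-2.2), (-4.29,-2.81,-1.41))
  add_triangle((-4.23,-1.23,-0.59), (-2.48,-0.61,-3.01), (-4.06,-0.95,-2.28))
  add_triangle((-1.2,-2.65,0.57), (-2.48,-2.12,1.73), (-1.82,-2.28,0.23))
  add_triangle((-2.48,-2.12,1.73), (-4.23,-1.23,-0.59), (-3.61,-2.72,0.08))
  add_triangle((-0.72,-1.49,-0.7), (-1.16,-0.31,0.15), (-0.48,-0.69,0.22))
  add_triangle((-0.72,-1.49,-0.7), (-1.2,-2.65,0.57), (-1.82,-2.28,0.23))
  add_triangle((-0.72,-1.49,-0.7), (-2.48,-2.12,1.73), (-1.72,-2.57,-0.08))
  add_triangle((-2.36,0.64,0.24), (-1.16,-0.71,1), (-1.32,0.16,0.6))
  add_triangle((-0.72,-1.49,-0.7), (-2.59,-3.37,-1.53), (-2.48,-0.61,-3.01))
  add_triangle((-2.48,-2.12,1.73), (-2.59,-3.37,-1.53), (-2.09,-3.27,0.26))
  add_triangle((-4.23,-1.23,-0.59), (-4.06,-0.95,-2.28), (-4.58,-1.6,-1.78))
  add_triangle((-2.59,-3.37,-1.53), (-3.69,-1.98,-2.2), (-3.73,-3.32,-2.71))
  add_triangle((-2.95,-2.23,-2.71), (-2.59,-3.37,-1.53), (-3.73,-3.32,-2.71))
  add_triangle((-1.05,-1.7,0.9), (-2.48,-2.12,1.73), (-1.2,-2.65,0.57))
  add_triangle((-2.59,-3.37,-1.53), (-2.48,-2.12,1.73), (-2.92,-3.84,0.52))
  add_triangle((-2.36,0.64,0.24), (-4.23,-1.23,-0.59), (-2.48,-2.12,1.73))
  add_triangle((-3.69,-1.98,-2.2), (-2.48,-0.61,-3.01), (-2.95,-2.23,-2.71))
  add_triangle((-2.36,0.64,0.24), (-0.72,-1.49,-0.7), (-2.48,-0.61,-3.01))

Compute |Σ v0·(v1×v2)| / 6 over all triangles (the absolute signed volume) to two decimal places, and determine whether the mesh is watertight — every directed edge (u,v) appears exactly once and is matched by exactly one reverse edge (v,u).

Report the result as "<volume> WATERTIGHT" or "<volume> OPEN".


Per-triangle v0·(v1×v2)/6:
  t1: -0.0083
  t2: +1.5838
  t3: +0.0619
  t4: +0.1391
  t5: +0.9251
  t6: +0.3924
  t7: +0.4110
  t8: +1.9548
  t9: -0.1724
  t10: -0.0159
  t11: -0.2402
  t12: +0.9468
  t13: +0.2065
  t14: -0.1010
  t15: -0.3593
  t16: -0.1214
  t17: +0.2867
  t18: +0.4528
  t19: -0.0200
  t20: +1.3933
  t21: +0.5779
  t22: +0.6441
  t23: +0.2099
  t24: -0.1175
  t25: -0.2378
  t26: +0.1333
  t27: +0.5498
  t28: +0.1138
  t29: +0.2749
  t30: +2.5355
  t31: -0.1119
  t32: -0.2689
  t33: +0.7612
  t34: +0.6024
  t35: +1.3376
  t36: -0.2988
  t37: +0.6180
  t38: +1.8690
  t39: -0.1258
  t40: +0.3498
  t41: -0.0838
  t42: +0.1190
  t43: +0.6792
  t44: +1.4735
  t45: +0.5096
  t46: +0.6036
  t47: +0.2886
  t48: +0.2011
  t49: -1.1287
  t50: +2.5023
  t51: +1.0310
  t52: -1.7723
Σ = +21.5549 → |volume| = 21.55

Directed edges: 156 total; 6 unmatched, e.g. (-0.48,-0.69,0.22)→(-1.16,-0.71,1) → open.

21.55 OPEN


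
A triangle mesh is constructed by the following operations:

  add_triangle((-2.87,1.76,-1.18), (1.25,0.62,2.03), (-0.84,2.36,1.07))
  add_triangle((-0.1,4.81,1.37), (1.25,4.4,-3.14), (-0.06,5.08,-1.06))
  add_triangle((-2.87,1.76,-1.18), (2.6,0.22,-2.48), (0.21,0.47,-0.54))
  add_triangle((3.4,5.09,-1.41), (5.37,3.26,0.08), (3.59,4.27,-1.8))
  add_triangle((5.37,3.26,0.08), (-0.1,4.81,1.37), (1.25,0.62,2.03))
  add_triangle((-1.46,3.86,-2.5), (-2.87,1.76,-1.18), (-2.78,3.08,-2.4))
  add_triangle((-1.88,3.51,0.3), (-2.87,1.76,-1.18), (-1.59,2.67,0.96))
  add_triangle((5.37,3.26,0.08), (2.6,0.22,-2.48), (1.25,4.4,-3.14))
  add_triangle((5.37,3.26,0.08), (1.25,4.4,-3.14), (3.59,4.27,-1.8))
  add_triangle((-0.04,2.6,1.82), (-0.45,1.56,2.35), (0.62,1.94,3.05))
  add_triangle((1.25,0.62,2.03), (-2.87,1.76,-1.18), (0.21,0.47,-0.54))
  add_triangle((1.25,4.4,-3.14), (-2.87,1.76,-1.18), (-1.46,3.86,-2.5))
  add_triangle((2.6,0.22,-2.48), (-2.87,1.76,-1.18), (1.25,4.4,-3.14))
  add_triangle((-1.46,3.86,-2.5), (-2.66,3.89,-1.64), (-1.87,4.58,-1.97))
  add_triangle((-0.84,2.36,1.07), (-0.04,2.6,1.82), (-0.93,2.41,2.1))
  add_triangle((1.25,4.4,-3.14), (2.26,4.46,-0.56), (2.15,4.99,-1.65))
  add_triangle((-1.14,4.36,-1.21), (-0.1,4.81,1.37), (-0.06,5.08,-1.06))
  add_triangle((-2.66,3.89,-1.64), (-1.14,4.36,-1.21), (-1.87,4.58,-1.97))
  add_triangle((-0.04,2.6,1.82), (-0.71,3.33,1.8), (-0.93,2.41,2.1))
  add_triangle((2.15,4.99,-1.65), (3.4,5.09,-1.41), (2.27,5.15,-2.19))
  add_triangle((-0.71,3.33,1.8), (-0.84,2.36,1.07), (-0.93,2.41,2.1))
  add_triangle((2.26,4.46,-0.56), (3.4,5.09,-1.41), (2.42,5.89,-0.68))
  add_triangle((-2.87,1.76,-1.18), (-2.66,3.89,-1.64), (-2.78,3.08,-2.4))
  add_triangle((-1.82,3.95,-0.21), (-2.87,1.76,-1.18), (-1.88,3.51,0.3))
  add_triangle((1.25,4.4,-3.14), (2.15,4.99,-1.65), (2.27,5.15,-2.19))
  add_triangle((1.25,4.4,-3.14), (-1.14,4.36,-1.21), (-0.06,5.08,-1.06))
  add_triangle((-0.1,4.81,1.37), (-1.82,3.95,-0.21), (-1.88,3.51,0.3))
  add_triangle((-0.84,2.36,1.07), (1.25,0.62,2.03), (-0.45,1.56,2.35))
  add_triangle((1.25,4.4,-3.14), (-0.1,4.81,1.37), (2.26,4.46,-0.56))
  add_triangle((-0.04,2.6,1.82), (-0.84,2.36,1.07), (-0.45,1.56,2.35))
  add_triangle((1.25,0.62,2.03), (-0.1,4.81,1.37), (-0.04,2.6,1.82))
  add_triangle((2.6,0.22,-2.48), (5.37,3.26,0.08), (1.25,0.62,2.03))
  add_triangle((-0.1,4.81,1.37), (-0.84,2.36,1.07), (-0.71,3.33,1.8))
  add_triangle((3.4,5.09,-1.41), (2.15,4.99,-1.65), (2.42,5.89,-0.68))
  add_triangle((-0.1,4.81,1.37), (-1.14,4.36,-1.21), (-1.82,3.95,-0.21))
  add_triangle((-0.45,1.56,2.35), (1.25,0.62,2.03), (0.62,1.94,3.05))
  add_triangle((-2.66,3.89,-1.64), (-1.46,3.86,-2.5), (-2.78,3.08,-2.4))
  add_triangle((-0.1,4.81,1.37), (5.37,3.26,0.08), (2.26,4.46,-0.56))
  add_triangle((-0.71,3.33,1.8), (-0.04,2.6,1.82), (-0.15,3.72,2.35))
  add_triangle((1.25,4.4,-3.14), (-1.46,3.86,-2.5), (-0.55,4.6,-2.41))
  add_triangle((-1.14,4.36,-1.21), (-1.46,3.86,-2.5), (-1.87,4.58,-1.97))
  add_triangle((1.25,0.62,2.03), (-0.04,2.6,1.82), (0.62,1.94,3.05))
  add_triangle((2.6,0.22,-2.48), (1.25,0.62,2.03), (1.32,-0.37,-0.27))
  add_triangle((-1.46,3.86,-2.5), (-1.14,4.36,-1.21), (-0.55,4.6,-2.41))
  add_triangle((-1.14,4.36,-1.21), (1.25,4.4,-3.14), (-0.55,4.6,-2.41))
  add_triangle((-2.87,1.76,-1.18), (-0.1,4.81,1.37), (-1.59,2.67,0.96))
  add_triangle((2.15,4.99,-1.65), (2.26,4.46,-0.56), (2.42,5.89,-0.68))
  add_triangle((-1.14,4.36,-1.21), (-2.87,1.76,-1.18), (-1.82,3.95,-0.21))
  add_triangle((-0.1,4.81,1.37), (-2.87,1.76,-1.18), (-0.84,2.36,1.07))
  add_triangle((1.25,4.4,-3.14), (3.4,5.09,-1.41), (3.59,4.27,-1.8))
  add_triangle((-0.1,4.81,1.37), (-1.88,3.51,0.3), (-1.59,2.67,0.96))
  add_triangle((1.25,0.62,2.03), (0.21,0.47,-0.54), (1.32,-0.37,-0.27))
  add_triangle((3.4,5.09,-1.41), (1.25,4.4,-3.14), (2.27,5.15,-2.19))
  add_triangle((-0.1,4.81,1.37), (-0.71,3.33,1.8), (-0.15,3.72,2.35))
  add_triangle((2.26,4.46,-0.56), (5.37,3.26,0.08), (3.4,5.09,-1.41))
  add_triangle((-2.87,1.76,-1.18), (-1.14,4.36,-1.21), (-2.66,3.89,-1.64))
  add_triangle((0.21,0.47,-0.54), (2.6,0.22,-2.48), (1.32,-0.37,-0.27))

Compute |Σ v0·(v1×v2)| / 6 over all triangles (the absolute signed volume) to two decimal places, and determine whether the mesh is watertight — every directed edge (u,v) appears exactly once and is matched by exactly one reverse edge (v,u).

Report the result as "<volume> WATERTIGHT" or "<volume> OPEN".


Per-triangle v0·(v1×v2)/6:
  t1: +0.3992
  t2: +2.5353
  t3: -0.4729
  t4: +2.2866
  t5: +8.9386
  t6: -0.5329
  t7: +0.9495
  t8: +12.0483
  t9: -0.1301
  t10: +0.6666
  t11: -0.8496
  t12: +0.4868
  t13: +5.5995
  t14: +0.6840
  t15: -0.3690
  t16: +0.0171
  t17: +2.1985
  t18: +0.5606
  t19: +0.3234
  t20: +0.5005
  t21: +0.1965
  t22: +0.2872
  t23: +0.9987
  t24: +0.8475
  t25: +0.3332
  t26: +2.3787
  t27: +0.9591
  t28: -0.8778
  t29: +6.3177
  t30: +0.5456
  t31: +1.0720
  t32: +2.7584
  t33: +0.3356
  t34: +1.2991
  t35: +2.2928
  t36: +0.2888
  t37: +1.2236
  t38: +6.3784
  t39: +0.0512
  t40: +1.2895
  t41: +0.4693
  t42: +0.4741
  t43: +0.8930
  t44: +1.0489
  t45: +1.0668
  t46: -2.5214
  t47: -0.4463
  t48: +1.9475
  t49: +1.9697
  t50: +2.0867
  t51: +1.1498
  t52: -0.3720
  t53: +0.8131
  t54: +0.6133
  t55: +2.4291
  t56: +0.1558
  t57: -0.1229
Σ = +76.4698 → |volume| = 76.47

Directed edges: 171 total; 3 unmatched, e.g. (-0.1,4.81,1.37)→(-0.04,2.6,1.82) → open.

76.47 OPEN


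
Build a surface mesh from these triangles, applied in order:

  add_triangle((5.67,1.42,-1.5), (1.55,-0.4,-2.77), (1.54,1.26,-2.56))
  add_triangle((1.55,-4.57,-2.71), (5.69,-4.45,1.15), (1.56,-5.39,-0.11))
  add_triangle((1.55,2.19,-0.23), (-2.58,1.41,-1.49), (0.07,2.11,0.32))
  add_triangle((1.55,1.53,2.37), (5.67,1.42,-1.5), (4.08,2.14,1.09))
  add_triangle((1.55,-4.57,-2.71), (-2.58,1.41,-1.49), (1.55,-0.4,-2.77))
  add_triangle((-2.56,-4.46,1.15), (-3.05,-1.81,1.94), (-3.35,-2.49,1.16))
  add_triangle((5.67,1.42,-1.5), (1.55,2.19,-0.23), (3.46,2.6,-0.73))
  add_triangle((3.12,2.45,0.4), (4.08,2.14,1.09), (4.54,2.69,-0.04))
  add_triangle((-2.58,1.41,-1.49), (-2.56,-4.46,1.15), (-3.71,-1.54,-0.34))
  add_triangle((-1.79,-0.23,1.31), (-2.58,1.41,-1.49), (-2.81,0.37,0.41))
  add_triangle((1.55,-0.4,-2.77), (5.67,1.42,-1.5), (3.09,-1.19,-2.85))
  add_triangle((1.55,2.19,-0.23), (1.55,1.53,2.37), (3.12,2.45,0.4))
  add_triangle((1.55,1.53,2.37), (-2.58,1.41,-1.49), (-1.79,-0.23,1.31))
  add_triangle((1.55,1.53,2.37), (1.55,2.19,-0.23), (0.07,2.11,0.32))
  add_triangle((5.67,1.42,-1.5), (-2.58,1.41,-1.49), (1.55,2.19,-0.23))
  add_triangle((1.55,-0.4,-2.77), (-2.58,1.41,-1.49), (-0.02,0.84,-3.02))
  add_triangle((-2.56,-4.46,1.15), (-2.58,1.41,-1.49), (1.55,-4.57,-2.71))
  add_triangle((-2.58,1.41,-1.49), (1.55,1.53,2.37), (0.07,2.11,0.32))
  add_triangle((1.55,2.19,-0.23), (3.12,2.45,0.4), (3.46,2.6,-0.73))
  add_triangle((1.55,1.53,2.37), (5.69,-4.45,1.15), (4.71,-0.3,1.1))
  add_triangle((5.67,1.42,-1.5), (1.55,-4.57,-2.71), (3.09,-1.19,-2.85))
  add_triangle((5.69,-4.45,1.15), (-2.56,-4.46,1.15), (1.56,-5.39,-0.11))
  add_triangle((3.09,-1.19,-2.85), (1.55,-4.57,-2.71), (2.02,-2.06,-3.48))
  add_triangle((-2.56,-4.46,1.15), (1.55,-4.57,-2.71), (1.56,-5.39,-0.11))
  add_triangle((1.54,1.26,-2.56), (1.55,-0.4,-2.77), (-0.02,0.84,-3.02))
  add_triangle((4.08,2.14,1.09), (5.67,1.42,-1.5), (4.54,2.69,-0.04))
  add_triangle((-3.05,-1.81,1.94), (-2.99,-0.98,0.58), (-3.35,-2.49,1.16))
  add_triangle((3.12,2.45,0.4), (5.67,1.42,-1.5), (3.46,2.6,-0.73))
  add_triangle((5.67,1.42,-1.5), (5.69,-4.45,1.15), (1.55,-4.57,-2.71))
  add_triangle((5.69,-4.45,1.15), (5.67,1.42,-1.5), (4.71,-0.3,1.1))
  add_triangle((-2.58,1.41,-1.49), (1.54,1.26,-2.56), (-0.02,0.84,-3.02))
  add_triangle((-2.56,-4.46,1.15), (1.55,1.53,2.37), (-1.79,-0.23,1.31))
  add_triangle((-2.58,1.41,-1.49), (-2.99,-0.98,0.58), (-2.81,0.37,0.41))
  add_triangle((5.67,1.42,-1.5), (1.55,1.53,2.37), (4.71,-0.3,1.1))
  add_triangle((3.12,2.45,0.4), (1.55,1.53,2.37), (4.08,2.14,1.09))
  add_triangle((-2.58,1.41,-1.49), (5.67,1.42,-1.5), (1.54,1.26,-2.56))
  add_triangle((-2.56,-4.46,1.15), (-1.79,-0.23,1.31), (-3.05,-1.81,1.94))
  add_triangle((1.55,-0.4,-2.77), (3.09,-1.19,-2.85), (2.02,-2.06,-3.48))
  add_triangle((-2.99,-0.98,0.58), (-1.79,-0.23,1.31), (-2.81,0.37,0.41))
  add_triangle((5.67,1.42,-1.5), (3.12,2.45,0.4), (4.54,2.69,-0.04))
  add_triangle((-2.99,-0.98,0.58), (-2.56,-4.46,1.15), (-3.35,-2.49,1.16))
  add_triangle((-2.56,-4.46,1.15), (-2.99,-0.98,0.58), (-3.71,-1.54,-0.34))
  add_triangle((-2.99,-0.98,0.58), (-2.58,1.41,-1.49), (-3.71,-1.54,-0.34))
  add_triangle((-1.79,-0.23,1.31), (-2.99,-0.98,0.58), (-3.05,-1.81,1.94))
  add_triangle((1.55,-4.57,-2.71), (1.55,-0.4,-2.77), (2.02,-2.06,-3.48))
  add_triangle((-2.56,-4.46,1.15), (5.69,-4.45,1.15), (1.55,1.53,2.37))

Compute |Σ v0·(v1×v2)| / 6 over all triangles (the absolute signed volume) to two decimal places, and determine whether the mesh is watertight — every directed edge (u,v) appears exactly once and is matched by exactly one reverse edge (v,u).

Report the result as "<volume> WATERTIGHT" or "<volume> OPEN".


166.08 WATERTIGHT

Per-triangle v0·(v1×v2)/6:
  t1: +3.5532
  t2: +10.6013
  t3: +1.4045
  t4: +0.5969
  t5: +6.5605
  t6: +1.3292
  t7: +0.0206
  t8: +0.6021
  t9: +0.5093
  t10: +0.1187
  t11: +2.8658
  t12: +1.1682
  t13: +3.1619
  t14: +1.4071
  t15: +4.0491
  t16: +0.7283
  t17: +13.2906
  t18: +1.0766
  t19: +0.6198
  t20: +6.2145
  t21: +5.2551
  t22: +9.2000
  t23: +2.4630
  t24: +8.7987
  t25: +1.3498
  t26: +1.9568
  t27: +0.7293
  t28: +1.7151
  t29: +25.2104
  t30: +9.3123
  t31: +1.4890
  t32: +4.0316
  t33: +1.1287
  t34: +6.4185
  t35: +1.2934
  t36: +2.3876
  t37: +0.0539
  t38: +1.0490
  t39: +0.6434
  t40: +0.0324
  t41: +0.4673
  t42: +2.0176
  t43: +1.5125
  t44: +0.6285
  t45: +0.1161
  t46: +16.9403
Σ = +166.0784 → |volume| = 166.08

Directed edges: 138 total, each appears once with its reverse present → watertight.


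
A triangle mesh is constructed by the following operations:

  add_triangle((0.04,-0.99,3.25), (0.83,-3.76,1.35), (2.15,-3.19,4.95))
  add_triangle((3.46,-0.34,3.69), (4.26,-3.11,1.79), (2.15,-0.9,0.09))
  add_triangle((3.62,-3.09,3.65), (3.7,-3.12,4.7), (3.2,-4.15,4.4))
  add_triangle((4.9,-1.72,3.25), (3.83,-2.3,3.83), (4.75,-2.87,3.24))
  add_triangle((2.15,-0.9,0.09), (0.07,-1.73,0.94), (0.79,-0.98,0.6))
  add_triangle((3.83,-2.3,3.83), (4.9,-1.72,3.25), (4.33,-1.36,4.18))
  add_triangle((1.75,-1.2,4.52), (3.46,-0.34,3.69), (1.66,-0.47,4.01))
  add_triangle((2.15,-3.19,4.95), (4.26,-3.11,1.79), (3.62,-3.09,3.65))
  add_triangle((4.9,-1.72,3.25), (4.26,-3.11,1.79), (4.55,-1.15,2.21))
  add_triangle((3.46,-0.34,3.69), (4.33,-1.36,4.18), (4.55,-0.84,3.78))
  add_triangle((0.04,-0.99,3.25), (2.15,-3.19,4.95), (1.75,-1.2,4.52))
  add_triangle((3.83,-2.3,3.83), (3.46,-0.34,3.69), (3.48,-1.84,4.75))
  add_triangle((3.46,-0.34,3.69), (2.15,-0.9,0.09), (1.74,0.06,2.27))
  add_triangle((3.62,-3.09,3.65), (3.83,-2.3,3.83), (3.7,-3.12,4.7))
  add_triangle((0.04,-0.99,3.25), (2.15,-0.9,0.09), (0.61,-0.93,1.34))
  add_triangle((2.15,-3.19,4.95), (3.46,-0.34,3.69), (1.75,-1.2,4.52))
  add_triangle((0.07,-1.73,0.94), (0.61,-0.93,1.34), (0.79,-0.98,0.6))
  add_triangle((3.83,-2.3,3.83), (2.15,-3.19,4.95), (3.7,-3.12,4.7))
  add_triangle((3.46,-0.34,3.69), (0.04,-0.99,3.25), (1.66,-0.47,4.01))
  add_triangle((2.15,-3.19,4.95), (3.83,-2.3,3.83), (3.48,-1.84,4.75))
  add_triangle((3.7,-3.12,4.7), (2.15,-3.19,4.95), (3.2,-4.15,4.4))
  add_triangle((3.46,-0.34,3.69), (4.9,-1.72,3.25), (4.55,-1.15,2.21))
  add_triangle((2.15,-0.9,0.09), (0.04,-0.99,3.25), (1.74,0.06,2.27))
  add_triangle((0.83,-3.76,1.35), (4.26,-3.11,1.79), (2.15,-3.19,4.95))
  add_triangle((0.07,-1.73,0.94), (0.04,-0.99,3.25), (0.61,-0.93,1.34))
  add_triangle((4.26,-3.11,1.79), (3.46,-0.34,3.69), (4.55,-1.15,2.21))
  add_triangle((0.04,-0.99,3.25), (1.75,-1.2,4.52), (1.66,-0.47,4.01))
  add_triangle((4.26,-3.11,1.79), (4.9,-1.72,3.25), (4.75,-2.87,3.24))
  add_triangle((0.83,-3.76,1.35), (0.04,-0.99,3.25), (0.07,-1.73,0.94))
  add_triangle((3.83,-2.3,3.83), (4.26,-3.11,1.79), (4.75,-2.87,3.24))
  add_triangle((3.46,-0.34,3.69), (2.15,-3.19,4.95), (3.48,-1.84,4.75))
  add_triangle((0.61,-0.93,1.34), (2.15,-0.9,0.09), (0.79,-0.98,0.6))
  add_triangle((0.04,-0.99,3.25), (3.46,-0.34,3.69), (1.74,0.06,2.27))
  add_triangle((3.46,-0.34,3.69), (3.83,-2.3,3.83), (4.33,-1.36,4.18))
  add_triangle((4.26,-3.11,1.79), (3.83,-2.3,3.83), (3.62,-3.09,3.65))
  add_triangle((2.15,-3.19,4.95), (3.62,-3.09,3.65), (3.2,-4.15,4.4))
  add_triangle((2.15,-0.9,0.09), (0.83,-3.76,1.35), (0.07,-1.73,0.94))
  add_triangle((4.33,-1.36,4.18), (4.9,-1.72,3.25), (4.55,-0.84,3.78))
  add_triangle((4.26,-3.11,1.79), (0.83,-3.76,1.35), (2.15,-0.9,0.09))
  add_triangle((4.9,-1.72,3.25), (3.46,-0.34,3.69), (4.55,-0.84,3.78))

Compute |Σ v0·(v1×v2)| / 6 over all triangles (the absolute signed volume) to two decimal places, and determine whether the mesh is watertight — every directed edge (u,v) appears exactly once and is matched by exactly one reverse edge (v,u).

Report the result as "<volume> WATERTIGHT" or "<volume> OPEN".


Per-triangle v0·(v1×v2)/6:
  t1: +3.0483
  t2: +2.3255
  t3: +0.8567
  t4: +1.1969
  t5: -0.1275
  t6: +1.1892
  t7: +0.8581
  t8: +1.1644
  t9: +1.4434
  t10: +0.4787
  t11: +1.7440
  t12: +1.3721
  t13: +0.1289
  t14: +0.5676
  t15: -0.3269
  t16: +2.9831
  t17: -0.1694
  t18: +0.3930
  t19: -0.7059
  t20: +1.9859
  t21: +1.7017
  t22: +1.0864
  t23: -1.6839
  t24: +7.9100
  t25: -0.4476
  t26: -2.9852
  t27: +0.5354
  t28: +1.1350
  t29: +0.5301
  t30: +0.5042
  t31: +0.5112
  t32: -0.1688
  t33: +0.6628
  t34: +0.3485
  t35: +1.4550
  t36: -1.4219
  t37: -0.3443
  t38: +0.7093
  t39: +1.3455
  t40: -0.3183
Σ = +31.4712 → |volume| = 31.47

Directed edges: 120 total, each appears once with its reverse present → watertight.

31.47 WATERTIGHT


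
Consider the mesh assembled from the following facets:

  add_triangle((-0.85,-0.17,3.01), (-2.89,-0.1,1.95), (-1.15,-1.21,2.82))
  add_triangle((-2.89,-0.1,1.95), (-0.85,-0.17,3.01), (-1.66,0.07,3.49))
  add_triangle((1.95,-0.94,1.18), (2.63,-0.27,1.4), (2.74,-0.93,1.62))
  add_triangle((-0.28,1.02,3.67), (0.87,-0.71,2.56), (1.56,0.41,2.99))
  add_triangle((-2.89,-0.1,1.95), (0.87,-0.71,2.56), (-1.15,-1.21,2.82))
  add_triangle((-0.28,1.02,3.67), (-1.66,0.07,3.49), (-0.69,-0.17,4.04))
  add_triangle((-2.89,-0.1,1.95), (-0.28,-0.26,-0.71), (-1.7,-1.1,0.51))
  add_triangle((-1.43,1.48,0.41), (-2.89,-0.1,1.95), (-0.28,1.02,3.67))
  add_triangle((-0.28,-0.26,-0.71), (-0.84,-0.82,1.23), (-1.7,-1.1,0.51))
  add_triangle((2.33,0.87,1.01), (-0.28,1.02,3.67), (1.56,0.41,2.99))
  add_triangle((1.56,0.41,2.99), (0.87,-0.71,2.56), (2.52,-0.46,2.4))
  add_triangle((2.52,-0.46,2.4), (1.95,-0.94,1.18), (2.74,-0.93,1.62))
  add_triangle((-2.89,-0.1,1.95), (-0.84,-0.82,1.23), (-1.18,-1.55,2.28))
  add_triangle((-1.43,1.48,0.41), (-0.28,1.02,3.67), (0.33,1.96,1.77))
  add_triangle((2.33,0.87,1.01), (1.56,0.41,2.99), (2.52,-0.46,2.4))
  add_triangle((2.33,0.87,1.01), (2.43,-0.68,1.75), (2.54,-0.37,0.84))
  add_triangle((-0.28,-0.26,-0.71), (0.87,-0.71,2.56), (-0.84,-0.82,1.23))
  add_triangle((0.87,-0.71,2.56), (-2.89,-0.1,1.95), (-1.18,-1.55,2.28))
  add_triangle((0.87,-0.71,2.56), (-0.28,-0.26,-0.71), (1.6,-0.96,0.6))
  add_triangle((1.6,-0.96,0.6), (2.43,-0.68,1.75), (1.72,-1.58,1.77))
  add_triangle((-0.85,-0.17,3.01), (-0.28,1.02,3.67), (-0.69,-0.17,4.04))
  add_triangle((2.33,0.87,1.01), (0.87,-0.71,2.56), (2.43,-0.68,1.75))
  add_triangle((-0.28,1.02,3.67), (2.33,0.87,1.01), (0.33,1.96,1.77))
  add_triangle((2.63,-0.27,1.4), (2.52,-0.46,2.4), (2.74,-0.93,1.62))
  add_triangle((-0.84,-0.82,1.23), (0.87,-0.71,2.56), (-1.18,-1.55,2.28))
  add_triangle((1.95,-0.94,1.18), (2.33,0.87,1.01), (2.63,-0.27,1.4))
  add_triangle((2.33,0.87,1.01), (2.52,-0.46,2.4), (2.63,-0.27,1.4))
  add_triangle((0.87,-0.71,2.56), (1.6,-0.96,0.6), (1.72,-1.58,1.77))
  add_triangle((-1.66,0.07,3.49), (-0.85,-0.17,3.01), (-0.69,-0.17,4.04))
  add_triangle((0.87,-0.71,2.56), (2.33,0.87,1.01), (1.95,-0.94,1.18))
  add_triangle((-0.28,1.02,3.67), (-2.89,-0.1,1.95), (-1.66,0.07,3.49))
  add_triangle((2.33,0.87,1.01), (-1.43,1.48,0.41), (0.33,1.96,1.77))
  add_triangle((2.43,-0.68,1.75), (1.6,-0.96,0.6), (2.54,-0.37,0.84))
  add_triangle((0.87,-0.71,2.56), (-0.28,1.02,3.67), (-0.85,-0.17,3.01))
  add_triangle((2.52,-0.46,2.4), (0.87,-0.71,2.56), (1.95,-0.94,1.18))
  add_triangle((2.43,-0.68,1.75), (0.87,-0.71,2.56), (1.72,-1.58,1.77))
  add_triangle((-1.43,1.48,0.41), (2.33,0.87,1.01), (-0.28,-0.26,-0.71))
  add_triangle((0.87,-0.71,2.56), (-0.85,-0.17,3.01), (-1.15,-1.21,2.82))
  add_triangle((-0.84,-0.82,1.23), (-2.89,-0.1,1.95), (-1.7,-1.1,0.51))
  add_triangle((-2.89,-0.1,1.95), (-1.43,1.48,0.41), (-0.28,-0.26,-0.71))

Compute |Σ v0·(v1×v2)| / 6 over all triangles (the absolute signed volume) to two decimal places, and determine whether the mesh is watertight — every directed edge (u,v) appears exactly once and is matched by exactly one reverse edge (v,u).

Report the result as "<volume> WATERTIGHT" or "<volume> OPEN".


23.26 OPEN

Per-triangle v0·(v1×v2)/6:
  t1: +1.2349
  t2: +0.3100
  t3: +0.0120
  t4: +1.2804
  t5: -1.0452
  t6: +0.8920
  t7: +0.3740
  t8: +2.8397
  t9: +0.0840
  t10: +1.2644
  t11: +0.8535
  t12: +0.1205
  t13: +0.0832
  t14: +1.6446
  t15: +1.1712
  t16: +0.5176
  t17: +0.2373
  t18: +1.7587
  t19: +0.2853
  t20: +0.3560
  t21: -0.2555
  t22: +1.0656
  t23: +1.9938
  t24: +0.2868
  t25: -0.0931
  t26: +0.0057
  t27: +0.4943
  t28: -0.2700
  t29: +0.0801
  t30: -1.2795
  t31: +0.9617
  t32: +0.5378
  t33: +0.2815
  t34: +1.1953
  t35: +0.5815
  t36: +0.7599
  t37: +0.3982
  t38: +0.9400
  t39: +0.5753
  t40: +0.7291
Σ = +23.2624 → |volume| = 23.26

Directed edges: 120 total; 4 unmatched, e.g. (2.54,-0.37,0.84)→(2.33,0.87,1.01) → open.


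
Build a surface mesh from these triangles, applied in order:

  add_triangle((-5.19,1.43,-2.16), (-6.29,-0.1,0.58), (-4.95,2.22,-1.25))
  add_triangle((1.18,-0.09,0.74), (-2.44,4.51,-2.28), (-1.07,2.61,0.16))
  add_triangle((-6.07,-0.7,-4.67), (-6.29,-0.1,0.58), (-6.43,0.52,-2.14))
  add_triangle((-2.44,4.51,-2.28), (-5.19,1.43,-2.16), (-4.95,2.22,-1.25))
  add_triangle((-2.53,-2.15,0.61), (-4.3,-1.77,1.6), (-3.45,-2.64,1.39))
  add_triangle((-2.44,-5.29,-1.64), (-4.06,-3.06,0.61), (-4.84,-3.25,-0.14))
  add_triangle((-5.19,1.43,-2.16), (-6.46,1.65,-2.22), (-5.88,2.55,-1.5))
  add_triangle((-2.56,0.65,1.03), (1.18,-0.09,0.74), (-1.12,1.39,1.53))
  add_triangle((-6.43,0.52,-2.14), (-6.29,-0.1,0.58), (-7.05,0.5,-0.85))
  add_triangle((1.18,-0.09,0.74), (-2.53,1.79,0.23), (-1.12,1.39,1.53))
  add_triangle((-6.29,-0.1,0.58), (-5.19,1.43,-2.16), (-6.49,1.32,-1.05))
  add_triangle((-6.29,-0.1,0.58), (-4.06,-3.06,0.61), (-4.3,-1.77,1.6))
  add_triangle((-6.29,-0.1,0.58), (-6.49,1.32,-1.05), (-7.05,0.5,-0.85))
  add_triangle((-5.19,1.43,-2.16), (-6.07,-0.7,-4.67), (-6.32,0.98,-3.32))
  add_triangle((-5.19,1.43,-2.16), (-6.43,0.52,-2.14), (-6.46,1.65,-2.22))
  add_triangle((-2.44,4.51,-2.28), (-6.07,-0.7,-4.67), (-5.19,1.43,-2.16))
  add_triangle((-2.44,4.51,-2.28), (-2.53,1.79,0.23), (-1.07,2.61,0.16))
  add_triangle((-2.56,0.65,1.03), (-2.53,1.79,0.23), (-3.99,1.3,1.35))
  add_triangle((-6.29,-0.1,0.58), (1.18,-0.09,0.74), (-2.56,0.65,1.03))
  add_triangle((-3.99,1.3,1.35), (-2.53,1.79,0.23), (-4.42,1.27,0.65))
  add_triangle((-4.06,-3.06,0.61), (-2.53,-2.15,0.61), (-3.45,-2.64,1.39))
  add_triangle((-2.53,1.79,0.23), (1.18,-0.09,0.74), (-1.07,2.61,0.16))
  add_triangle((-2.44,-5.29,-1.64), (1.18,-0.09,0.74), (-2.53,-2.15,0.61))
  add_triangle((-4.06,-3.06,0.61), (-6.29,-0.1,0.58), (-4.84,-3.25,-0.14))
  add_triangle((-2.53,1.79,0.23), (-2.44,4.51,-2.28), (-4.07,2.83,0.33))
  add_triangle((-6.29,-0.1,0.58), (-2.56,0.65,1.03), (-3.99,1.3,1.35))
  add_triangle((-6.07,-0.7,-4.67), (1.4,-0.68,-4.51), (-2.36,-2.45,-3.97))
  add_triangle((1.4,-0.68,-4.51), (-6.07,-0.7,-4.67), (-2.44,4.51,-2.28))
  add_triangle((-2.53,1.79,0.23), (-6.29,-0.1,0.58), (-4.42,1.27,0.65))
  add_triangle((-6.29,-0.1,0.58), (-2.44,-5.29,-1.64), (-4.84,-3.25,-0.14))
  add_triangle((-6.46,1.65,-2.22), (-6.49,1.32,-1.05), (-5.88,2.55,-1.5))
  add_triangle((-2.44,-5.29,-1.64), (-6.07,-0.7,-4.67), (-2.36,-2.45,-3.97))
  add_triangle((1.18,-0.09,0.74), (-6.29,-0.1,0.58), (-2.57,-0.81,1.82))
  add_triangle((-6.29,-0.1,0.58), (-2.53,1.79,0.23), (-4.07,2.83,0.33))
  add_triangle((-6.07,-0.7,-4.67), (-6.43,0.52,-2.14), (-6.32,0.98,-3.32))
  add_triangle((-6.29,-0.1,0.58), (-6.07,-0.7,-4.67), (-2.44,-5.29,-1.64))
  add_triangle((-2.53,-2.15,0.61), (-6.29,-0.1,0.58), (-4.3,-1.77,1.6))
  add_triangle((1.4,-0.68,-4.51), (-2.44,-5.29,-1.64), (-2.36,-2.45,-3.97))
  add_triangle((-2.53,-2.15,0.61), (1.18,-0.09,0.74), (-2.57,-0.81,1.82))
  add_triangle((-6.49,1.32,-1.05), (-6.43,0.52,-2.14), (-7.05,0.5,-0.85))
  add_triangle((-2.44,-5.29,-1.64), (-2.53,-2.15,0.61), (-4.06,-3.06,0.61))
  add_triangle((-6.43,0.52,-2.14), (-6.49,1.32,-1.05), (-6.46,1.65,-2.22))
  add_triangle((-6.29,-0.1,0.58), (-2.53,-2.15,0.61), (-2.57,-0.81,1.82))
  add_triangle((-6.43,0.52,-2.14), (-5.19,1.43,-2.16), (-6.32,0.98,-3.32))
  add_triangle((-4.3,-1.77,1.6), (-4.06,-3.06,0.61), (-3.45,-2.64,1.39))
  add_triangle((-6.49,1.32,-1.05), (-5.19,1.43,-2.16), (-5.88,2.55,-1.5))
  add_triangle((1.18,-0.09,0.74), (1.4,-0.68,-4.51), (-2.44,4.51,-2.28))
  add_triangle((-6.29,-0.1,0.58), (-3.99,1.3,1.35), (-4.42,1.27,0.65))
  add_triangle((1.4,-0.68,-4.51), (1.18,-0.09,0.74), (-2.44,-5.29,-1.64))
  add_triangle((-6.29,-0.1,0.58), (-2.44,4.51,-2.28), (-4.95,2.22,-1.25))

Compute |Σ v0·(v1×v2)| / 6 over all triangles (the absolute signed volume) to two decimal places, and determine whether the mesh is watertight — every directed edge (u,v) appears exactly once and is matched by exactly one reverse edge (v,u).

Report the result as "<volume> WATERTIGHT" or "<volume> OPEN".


155.50 OPEN

Per-triangle v0·(v1×v2)/6:
  t1: +3.6527
  t2: +1.0795
  t3: +5.1404
  t4: +3.6257
  t5: -0.3742
  t6: +2.5653
  t7: +0.4833
  t8: +0.4765
  t9: +0.7751
  t10: +0.2351
  t11: -1.3229
  t12: +3.3589
  t13: +1.1803
  t14: -0.0036
  t15: +0.4471
  t16: +9.7115
  t17: +2.0284
  t18: +0.0286
  t19: +0.7051
  t20: +0.6138
  t21: +0.1372
  t22: +0.6423
  t23: +2.4163
  t24: +2.6249
  t25: +0.0992
  t26: +0.4237
  t27: +10.4759
  t28: +27.4251
  t29: +0.4698
  t30: +2.9762
  t31: +1.5213
  t32: +11.4387
  t33: +0.5039
  t34: +0.0769
  t35: +2.8842
  t36: +27.6097
  t37: -1.9898
  t38: +9.5126
  t39: +1.1467
  t40: +1.3585
  t41: +0.8670
  t42: +1.4009
  t43: +3.1975
  t44: +1.0998
  t45: +0.8932
  t46: -1.7116
  t47: +4.6663
  t48: +1.0334
  t49: +5.7903
  t50: +2.1009
Σ = +155.4975 → |volume| = 155.50

Directed edges: 150 total; 6 unmatched, e.g. (-1.12,1.39,1.53)→(-2.56,0.65,1.03) → open.
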